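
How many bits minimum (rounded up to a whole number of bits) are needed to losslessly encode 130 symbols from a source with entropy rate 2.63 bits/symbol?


Minimum bits >= n * H = 130 * 2.63 = 341.9, rounded up to a whole number of bits = 342

342 bits


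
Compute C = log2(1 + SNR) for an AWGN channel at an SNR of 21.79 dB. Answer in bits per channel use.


SNR_linear = 10^(21.79/10) = 151.008; C = log2(1 + SNR_linear) = log2(1 + 151.008) = 7.248

7.248 bits/channel use


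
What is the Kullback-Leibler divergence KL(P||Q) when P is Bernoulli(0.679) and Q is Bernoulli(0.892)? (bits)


KL = p*log2(p/q) + (1-p)*log2((1-p)/(1-q)) = 0.679*log2(0.679/0.892) + 0.321*log2(0.321/0.108) = 0.2372

0.2372 bits


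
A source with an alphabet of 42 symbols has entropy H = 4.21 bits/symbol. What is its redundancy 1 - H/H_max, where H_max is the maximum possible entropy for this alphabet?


H_max = log2(K) = log2(42) = 5.3923 bits/symbol. Redundancy = 1 - H/H_max = 1 - 4.21/5.3923 = 1 - 0.7807 = 0.2193

0.2193


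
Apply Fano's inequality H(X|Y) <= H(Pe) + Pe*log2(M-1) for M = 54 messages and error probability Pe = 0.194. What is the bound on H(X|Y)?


H(Pe) = -Pe*log2(Pe) - (1-Pe)*log2(1-Pe) = -0.194*log2(0.194) - 0.806*log2(0.806) = 0.458979 + 0.250785 = 0.7098. Pe*log2(M-1) = 0.194*log2(53) = 1.111217. Bound = H(Pe) + Pe*log2(M-1) = 0.458979 + 0.250785 + 1.111217 = 1.821

1.821 bits


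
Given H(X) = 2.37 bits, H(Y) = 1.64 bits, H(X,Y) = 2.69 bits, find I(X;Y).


I(X;Y) = H(X) + H(Y) - H(X,Y) = 2.37 + 1.64 - 2.69 = 1.32

1.32 bits


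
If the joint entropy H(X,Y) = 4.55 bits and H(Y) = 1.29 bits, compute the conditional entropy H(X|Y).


H(X|Y) = H(X,Y) - H(Y) = 4.55 - 1.29 = 3.26

3.26 bits


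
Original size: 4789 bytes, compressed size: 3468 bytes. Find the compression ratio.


Ratio = original / compressed = 4789 / 3468 = 1.3809

1.3809


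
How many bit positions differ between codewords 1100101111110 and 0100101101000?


Count differing positions: ^ . . . . . . . ^ . ^ ^ . = 4 differences

4


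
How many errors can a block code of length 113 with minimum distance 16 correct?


Correction capability = floor((d-1)/2) = floor((16-1)/2) = 7

7 errors


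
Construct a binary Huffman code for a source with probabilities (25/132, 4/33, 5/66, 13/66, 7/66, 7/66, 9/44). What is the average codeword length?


Huffman construction (repeatedly merge the two least-probable nodes; each merge adds 1 bit to every symbol beneath it): 5/66 + 7/66 = 2/11; 7/66 + 4/33 = 5/22; 2/11 + 25/132 = 49/132; 13/66 + 9/44 = 53/132; 5/22 + 49/132 = 79/132; 53/132 + 79/132 = 1. Resulting codeword lengths (in the order the probabilities were given): (3, 3, 4, 2, 4, 3, 2). L_avg = sum(p_i * l_i) = 25/132*3 + 4/33*3 + 5/66*4 + 13/66*2 + 7/66*4 + 7/66*3 + 9/44*2 = 367/132 = 2.7803

2.7803 bits


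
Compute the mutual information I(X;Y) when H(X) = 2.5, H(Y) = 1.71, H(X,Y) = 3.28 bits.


I(X;Y) = H(X) + H(Y) - H(X,Y) = 2.5 + 1.71 - 3.28 = 0.93

0.93 bits


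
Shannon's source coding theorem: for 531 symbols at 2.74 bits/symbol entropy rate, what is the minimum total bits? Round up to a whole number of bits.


Minimum bits >= n * H = 531 * 2.74 = 1454.94, rounded up to a whole number of bits = 1455

1455 bits


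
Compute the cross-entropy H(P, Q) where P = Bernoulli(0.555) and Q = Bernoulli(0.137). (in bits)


H(P,Q) = -p*log2(q) - (1-p)*log2(1-q). -0.555*log2(0.137) = 1.591602; -0.445*log2(0.863) = 0.094593. H(P,Q) = 1.591602 + 0.094593 = 1.6862

1.6862 bits


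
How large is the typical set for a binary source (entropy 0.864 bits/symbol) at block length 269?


log2|A_typical| = nH = 269 * 0.864 = 232.416, so |A_typical| ~ 2^232.416 = 9.208e+69

9.208e+69


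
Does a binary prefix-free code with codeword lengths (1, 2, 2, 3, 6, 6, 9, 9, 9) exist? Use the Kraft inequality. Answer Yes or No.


Kraft sum = sum(2^(-l_i)) = 1.1621, need <= 1. Result: violated (a binary prefix-free code with these lengths cannot exist)

No


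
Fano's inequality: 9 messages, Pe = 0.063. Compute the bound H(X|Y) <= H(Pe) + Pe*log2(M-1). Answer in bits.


H(Pe) = -Pe*log2(Pe) - (1-Pe)*log2(1-Pe) = -0.063*log2(0.063) - 0.937*log2(0.937) = 0.251276 + 0.087965 = 0.3392. Pe*log2(M-1) = 0.063*log2(8) = 0.189000. Bound = H(Pe) + Pe*log2(M-1) = 0.251276 + 0.087965 + 0.189000 = 0.5282

0.5282 bits


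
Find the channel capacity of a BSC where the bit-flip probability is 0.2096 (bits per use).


H(p) = -p*log2(p) - (1-p)*log2(1-p) = -0.2096*log2(0.2096) - 0.7904*log2(0.7904) = 0.472499 + 0.268218 = 0.7407. C = 1 - H(p) = 1 - 0.7407 = 0.2593

0.2593 bits


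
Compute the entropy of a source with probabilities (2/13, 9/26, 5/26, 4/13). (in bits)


H = -sum(p_i * log2(p_i)). Terms: -(2/13)*log2(2/13) = 0.415452; -(9/26)*log2(9/26) = 0.529794; -(5/26)*log2(5/26) = 0.457406; -(4/13)*log2(4/13) = 0.523212. H = 0.415452 + 0.529794 + 0.457406 + 0.523212 = 1.9259

1.9259 bits


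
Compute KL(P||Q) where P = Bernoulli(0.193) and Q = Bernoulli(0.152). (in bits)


KL = p*log2(p/q) + (1-p)*log2((1-p)/(1-q)) = 0.193*log2(0.193/0.152) + 0.807*log2(0.807/0.848) = 0.0088

0.0088 bits


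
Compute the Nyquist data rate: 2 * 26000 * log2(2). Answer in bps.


Rate = 2 * B * log2(M) = 2 * 26000 * 1.0 = 52000.0

52000.0 bps


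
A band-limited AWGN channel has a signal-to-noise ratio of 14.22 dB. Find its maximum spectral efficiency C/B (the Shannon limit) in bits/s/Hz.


SNR_linear = 10^(14.22/10) = 26.4241; C/B = log2(1 + SNR_linear) = log2(1 + 26.4241) = 4.7774

4.7774 bits/s/Hz


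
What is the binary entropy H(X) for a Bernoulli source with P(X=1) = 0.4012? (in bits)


H = -p*log2(p) - (1-p)*log2(1-p). -0.4012*log2(0.4012) = 0.528624; -0.5988*log2(0.5988) = 0.443024. H = 0.528624 + 0.443024 = 0.9716

0.9716 bits


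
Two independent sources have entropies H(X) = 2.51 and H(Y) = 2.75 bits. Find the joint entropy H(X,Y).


For independent variables, H(X,Y) = H(X) + H(Y) = 2.51 + 2.75 = 5.26

5.26 bits


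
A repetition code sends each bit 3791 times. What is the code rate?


Rate = k/n = 1/3791

1/3791


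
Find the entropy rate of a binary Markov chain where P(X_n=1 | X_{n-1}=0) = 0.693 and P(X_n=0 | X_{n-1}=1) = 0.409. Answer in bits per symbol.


Stationary distribution: pi_0 = p10/(p01+p10) = 0.3711, pi_1 = 0.6289. Entropy rate H' = pi_0*H(p01) + pi_1*H(p10) = 0.3711*0.8897 + 0.6289*0.976 = 0.9439

0.9439 bits/symbol


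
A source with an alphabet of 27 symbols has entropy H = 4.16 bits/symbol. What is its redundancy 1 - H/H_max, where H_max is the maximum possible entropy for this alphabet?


H_max = log2(K) = log2(27) = 4.7549 bits/symbol. Redundancy = 1 - H/H_max = 1 - 4.16/4.7549 = 1 - 0.8749 = 0.1251

0.1251


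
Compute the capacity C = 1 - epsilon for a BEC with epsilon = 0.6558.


C = 1 - epsilon = 1 - 0.6558 = 0.3442

0.3442 bits


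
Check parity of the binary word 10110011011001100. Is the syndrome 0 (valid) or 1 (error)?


Syndrome = XOR of all bits = 1 XOR 0 XOR 1 XOR 1 XOR 0 XOR 0 XOR 1 XOR 1 XOR 0 XOR 1 XOR 1 XOR 0 XOR 0 XOR 1 XOR 1 XOR 0 XOR 0 = 1

1


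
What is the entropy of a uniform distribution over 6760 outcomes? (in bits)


H = log2(n) = log2(6760) = 12.7228

12.7228 bits


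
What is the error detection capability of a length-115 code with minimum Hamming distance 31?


Detection capability = d_min - 1 = 31 - 1 = 30

30 errors


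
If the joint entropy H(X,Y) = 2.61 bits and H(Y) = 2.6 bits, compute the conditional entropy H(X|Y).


H(X|Y) = H(X,Y) - H(Y) = 2.61 - 2.6 = 0.01

0.01 bits


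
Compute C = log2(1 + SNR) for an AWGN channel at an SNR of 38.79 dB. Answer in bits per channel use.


SNR_linear = 10^(38.79/10) = 7568.329; C = log2(1 + SNR_linear) = log2(1 + 7568.329) = 12.8859

12.8859 bits/channel use


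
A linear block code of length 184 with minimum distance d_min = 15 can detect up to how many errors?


Detection capability = d_min - 1 = 15 - 1 = 14

14 errors


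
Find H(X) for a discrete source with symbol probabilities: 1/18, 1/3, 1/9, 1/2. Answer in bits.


H = -sum(p_i * log2(p_i)). Terms: -(1/18)*log2(1/18) = 0.231663; -(1/3)*log2(1/3) = 0.528321; -(1/9)*log2(1/9) = 0.352214; -(1/2)*log2(1/2) = 0.500000. H = 0.231663 + 0.528321 + 0.352214 + 0.500000 = 1.6122

1.6122 bits


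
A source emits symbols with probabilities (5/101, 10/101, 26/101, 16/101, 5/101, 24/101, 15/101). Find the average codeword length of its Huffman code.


Huffman construction (repeatedly merge the two least-probable nodes; each merge adds 1 bit to every symbol beneath it): 5/101 + 5/101 = 10/101; 10/101 + 10/101 = 20/101; 15/101 + 16/101 = 31/101; 20/101 + 24/101 = 44/101; 26/101 + 31/101 = 57/101; 44/101 + 57/101 = 1. Resulting codeword lengths (in the order the probabilities were given): (4, 3, 2, 3, 4, 2, 3). L_avg = sum(p_i * l_i) = 5/101*4 + 10/101*3 + 26/101*2 + 16/101*3 + 5/101*4 + 24/101*2 + 15/101*3 = 263/101 = 2.604

2.604 bits


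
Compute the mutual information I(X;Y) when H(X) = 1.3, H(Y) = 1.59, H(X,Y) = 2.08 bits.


I(X;Y) = H(X) + H(Y) - H(X,Y) = 1.3 + 1.59 - 2.08 = 0.81

0.81 bits


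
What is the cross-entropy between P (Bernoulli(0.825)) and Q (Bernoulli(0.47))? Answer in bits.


H(P,Q) = -p*log2(q) - (1-p)*log2(1-q). -0.825*log2(0.47) = 0.898646; -0.175*log2(0.53) = 0.160289. H(P,Q) = 0.898646 + 0.160289 = 1.0589

1.0589 bits


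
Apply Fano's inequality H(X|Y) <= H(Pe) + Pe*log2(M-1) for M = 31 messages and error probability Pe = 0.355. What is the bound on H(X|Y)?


H(Pe) = -Pe*log2(Pe) - (1-Pe)*log2(1-Pe) = -0.355*log2(0.355) - 0.645*log2(0.645) = 0.530409 + 0.408046 = 0.9385. Pe*log2(M-1) = 0.355*log2(30) = 1.741946. Bound = H(Pe) + Pe*log2(M-1) = 0.530409 + 0.408046 + 1.741946 = 2.6804

2.6804 bits


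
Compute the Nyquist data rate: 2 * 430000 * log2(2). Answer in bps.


Rate = 2 * B * log2(M) = 2 * 430000 * 1.0 = 860000.0

860000.0 bps


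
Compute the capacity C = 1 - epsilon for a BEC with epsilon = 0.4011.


C = 1 - epsilon = 1 - 0.4011 = 0.5989

0.5989 bits


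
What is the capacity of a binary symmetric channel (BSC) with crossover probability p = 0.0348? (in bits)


H(p) = -p*log2(p) - (1-p)*log2(1-p) = -0.0348*log2(0.0348) - 0.9652*log2(0.9652) = 0.168598 + 0.049322 = 0.2179. C = 1 - H(p) = 1 - 0.2179 = 0.7821

0.7821 bits


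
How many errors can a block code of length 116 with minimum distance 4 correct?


Correction capability = floor((d-1)/2) = floor((4-1)/2) = 1

1 errors


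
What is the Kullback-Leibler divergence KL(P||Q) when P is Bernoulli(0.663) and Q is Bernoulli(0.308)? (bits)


KL = p*log2(p/q) + (1-p)*log2((1-p)/(1-q)) = 0.663*log2(0.663/0.308) + 0.337*log2(0.337/0.692) = 0.3835

0.3835 bits


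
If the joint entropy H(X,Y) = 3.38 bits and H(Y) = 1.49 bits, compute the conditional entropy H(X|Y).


H(X|Y) = H(X,Y) - H(Y) = 3.38 - 1.49 = 1.89

1.89 bits


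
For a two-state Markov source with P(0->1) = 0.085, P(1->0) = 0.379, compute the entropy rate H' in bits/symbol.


Stationary distribution: pi_0 = p10/(p01+p10) = 0.8168, pi_1 = 0.1832. Entropy rate H' = pi_0*H(p01) + pi_1*H(p10) = 0.8168*0.4196 + 0.1832*0.9573 = 0.5181

0.5181 bits/symbol


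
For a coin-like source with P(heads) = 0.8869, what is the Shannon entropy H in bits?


H = -p*log2(p) - (1-p)*log2(1-p). -0.8869*log2(0.8869) = 0.153573; -0.1131*log2(0.1131) = 0.355624. H = 0.153573 + 0.355624 = 0.5092

0.5092 bits


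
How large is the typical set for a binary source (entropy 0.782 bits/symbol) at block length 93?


log2|A_typical| = nH = 93 * 0.782 = 72.726, so |A_typical| ~ 2^72.726 = 7.811e+21

7.811e+21


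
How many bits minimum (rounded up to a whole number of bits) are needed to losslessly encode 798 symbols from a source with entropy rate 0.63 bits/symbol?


Minimum bits >= n * H = 798 * 0.63 = 502.74, rounded up to a whole number of bits = 503

503 bits


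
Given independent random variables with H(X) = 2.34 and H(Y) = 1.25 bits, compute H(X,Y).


For independent variables, H(X,Y) = H(X) + H(Y) = 2.34 + 1.25 = 3.59

3.59 bits


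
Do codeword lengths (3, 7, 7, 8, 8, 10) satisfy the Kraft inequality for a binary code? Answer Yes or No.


Kraft sum = sum(2^(-l_i)) = 0.1494, need <= 1. Result: satisfied (a binary prefix-free code with these lengths exists)

Yes


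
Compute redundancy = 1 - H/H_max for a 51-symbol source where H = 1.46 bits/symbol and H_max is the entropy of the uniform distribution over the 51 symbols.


H_max = log2(K) = log2(51) = 5.6724 bits/symbol. Redundancy = 1 - H/H_max = 1 - 1.46/5.6724 = 1 - 0.2574 = 0.7426

0.7426


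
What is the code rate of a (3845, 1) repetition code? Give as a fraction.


Rate = k/n = 1/3845

1/3845


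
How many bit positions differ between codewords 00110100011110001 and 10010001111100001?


Count differing positions: ^ . ^ . . ^ . ^ ^ . . . ^ . . . . = 6 differences

6


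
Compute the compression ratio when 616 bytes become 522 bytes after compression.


Ratio = original / compressed = 616 / 522 = 1.1801

1.1801


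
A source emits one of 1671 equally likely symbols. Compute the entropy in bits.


H = log2(n) = log2(1671) = 10.7065

10.7065 bits


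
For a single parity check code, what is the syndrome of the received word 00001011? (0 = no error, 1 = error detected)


Syndrome = XOR of all bits = 0 XOR 0 XOR 0 XOR 0 XOR 1 XOR 0 XOR 1 XOR 1 = 1

1


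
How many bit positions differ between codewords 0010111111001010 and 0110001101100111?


Count differing positions: . ^ . . ^ ^ . . ^ . ^ . ^ ^ . ^ = 8 differences

8


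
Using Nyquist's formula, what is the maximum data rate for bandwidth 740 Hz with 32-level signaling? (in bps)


Rate = 2 * B * log2(M) = 2 * 740 * 5.0 = 7400.0

7400.0 bps


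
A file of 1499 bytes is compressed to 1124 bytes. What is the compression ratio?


Ratio = original / compressed = 1499 / 1124 = 1.3336

1.3336


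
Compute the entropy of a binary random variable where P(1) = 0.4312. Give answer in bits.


H = -p*log2(p) - (1-p)*log2(1-p). -0.4312*log2(0.4312) = 0.523292; -0.5688*log2(0.5688) = 0.463007. H = 0.523292 + 0.463007 = 0.9863

0.9863 bits


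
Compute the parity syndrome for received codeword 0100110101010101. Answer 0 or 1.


Syndrome = XOR of all bits = 0 XOR 1 XOR 0 XOR 0 XOR 1 XOR 1 XOR 0 XOR 1 XOR 0 XOR 1 XOR 0 XOR 1 XOR 0 XOR 1 XOR 0 XOR 1 = 0

0


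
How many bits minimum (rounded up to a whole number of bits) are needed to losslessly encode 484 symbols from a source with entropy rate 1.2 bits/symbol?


Minimum bits >= n * H = 484 * 1.2 = 580.8, rounded up to a whole number of bits = 581

581 bits


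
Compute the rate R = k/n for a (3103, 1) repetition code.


Rate = k/n = 1/3103

1/3103


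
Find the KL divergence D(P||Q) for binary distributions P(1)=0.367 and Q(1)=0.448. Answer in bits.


KL = p*log2(p/q) + (1-p)*log2((1-p)/(1-q)) = 0.367*log2(0.367/0.448) + 0.633*log2(0.633/0.552) = 0.0194

0.0194 bits


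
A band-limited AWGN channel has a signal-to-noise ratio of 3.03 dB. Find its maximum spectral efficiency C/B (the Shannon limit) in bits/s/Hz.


SNR_linear = 10^(3.03/10) = 2.0091; C/B = log2(1 + SNR_linear) = log2(1 + 2.0091) = 1.5893

1.5893 bits/s/Hz


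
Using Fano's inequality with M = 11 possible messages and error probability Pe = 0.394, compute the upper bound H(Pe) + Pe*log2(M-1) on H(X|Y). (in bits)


H(Pe) = -Pe*log2(Pe) - (1-Pe)*log2(1-Pe) = -0.394*log2(0.394) - 0.606*log2(0.606) = 0.529431 + 0.437902 = 0.9673. Pe*log2(M-1) = 0.394*log2(10) = 1.308840. Bound = H(Pe) + Pe*log2(M-1) = 0.529431 + 0.437902 + 1.308840 = 2.2762

2.2762 bits


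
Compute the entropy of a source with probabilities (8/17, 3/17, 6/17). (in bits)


H = -sum(p_i * log2(p_i)). Terms: -(8/17)*log2(8/17) = 0.511747; -(3/17)*log2(3/17) = 0.441618; -(6/17)*log2(6/17) = 0.530294. H = 0.511747 + 0.441618 + 0.530294 = 1.4837

1.4837 bits


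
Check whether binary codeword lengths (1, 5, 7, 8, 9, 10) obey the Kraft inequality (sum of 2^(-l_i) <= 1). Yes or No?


Kraft sum = sum(2^(-l_i)) = 0.5459, need <= 1. Result: satisfied (a binary prefix-free code with these lengths exists)

Yes


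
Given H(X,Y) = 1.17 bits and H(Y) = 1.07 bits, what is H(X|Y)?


H(X|Y) = H(X,Y) - H(Y) = 1.17 - 1.07 = 0.1

0.1 bits


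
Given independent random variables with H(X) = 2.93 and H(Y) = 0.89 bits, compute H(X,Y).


For independent variables, H(X,Y) = H(X) + H(Y) = 2.93 + 0.89 = 3.82

3.82 bits


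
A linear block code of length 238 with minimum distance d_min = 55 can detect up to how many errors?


Detection capability = d_min - 1 = 55 - 1 = 54

54 errors


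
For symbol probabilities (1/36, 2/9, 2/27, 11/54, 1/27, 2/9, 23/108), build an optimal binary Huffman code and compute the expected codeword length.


Huffman construction (repeatedly merge the two least-probable nodes; each merge adds 1 bit to every symbol beneath it): 1/36 + 1/27 = 7/108; 7/108 + 2/27 = 5/36; 5/36 + 11/54 = 37/108; 23/108 + 2/9 = 47/108; 2/9 + 37/108 = 61/108; 47/108 + 61/108 = 1. Resulting codeword lengths (in the order the probabilities were given): (5, 2, 4, 3, 5, 2, 2). L_avg = sum(p_i * l_i) = 1/36*5 + 2/9*2 + 2/27*4 + 11/54*3 + 1/27*5 + 2/9*2 + 23/108*2 = 275/108 = 2.5463

2.5463 bits


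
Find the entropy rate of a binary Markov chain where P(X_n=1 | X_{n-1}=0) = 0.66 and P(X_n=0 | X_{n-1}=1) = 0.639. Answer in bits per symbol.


Stationary distribution: pi_0 = p10/(p01+p10) = 0.4919, pi_1 = 0.5081. Entropy rate H' = pi_0*H(p01) + pi_1*H(p10) = 0.4919*0.9248 + 0.5081*0.9435 = 0.9343

0.9343 bits/symbol


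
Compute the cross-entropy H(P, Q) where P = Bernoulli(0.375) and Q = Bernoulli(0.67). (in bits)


H(P,Q) = -p*log2(q) - (1-p)*log2(1-q). -0.375*log2(0.67) = 0.216663; -0.625*log2(0.33) = 0.999664. H(P,Q) = 0.216663 + 0.999664 = 1.2163

1.2163 bits


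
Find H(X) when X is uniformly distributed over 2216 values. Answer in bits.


H = log2(n) = log2(2216) = 11.1137

11.1137 bits


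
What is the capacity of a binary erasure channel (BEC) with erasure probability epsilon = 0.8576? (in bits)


C = 1 - epsilon = 1 - 0.8576 = 0.1424

0.1424 bits


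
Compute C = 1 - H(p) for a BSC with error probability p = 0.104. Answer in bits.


H(p) = -p*log2(p) - (1-p)*log2(1-p) = -0.104*log2(0.104) - 0.896*log2(0.896) = 0.339596 + 0.141953 = 0.4815. C = 1 - H(p) = 1 - 0.4815 = 0.5185

0.5185 bits


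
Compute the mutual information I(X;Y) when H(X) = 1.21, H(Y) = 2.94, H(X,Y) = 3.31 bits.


I(X;Y) = H(X) + H(Y) - H(X,Y) = 1.21 + 2.94 - 3.31 = 0.84

0.84 bits


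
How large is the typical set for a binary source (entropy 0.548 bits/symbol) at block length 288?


log2|A_typical| = nH = 288 * 0.548 = 157.824, so |A_typical| ~ 2^157.824 = 3.234e+47

3.234e+47


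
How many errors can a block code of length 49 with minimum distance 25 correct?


Correction capability = floor((d-1)/2) = floor((25-1)/2) = 12

12 errors


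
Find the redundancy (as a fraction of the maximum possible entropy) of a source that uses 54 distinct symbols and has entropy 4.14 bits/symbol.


H_max = log2(K) = log2(54) = 5.7549 bits/symbol. Redundancy = 1 - H/H_max = 1 - 4.14/5.7549 = 1 - 0.7194 = 0.2806

0.2806


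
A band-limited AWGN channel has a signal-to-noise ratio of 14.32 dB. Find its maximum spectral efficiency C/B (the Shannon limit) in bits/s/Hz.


SNR_linear = 10^(14.32/10) = 27.0396; C/B = log2(1 + SNR_linear) = log2(1 + 27.0396) = 4.8094

4.8094 bits/s/Hz


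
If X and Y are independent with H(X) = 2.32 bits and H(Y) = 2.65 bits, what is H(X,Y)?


For independent variables, H(X,Y) = H(X) + H(Y) = 2.32 + 2.65 = 4.97

4.97 bits


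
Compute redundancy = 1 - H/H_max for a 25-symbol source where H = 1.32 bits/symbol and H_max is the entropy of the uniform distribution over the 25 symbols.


H_max = log2(K) = log2(25) = 4.6439 bits/symbol. Redundancy = 1 - H/H_max = 1 - 1.32/4.6439 = 1 - 0.2842 = 0.7158

0.7158


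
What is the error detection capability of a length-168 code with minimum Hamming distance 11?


Detection capability = d_min - 1 = 11 - 1 = 10

10 errors


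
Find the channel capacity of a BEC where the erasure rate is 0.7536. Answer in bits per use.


C = 1 - epsilon = 1 - 0.7536 = 0.2464

0.2464 bits


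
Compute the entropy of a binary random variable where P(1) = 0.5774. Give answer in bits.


H = -p*log2(p) - (1-p)*log2(1-p). -0.5774*log2(0.5774) = 0.457507; -0.4226*log2(0.4226) = 0.525138. H = 0.457507 + 0.525138 = 0.9826

0.9826 bits


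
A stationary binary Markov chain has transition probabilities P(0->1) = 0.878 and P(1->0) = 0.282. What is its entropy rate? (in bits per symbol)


Stationary distribution: pi_0 = p10/(p01+p10) = 0.2431, pi_1 = 0.7569. Entropy rate H' = pi_0*H(p01) + pi_1*H(p10) = 0.2431*0.5351 + 0.7569*0.8582 = 0.7796

0.7796 bits/symbol


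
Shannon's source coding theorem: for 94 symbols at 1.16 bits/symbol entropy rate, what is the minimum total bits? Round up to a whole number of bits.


Minimum bits >= n * H = 94 * 1.16 = 109.04, rounded up to a whole number of bits = 110

110 bits


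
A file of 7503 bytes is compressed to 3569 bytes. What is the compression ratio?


Ratio = original / compressed = 7503 / 3569 = 2.1023

2.1023


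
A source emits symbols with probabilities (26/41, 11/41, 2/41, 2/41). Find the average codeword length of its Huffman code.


Huffman construction (repeatedly merge the two least-probable nodes; each merge adds 1 bit to every symbol beneath it): 2/41 + 2/41 = 4/41; 4/41 + 11/41 = 15/41; 15/41 + 26/41 = 1. Resulting codeword lengths (in the order the probabilities were given): (1, 2, 3, 3). L_avg = sum(p_i * l_i) = 26/41*1 + 11/41*2 + 2/41*3 + 2/41*3 = 60/41 = 1.4634

1.4634 bits


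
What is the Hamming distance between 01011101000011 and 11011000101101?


Count differing positions: ^ . . . . ^ . ^ ^ . ^ ^ ^ . = 7 differences

7


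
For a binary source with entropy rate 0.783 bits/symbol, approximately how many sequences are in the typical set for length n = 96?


log2|A_typical| = nH = 96 * 0.783 = 75.168, so |A_typical| ~ 2^75.168 = 4.244e+22

4.244e+22


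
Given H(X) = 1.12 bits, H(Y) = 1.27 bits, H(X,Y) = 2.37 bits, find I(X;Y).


I(X;Y) = H(X) + H(Y) - H(X,Y) = 1.12 + 1.27 - 2.37 = 0.02

0.02 bits


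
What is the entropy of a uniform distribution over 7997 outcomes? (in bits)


H = log2(n) = log2(7997) = 12.9652

12.9652 bits


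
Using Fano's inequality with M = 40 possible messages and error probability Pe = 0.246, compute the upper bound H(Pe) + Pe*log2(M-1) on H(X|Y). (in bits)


H(Pe) = -Pe*log2(Pe) - (1-Pe)*log2(1-Pe) = -0.246*log2(0.246) - 0.754*log2(0.754) = 0.497724 + 0.307152 = 0.8049. Pe*log2(M-1) = 0.246*log2(39) = 1.300209. Bound = H(Pe) + Pe*log2(M-1) = 0.497724 + 0.307152 + 1.300209 = 2.1051

2.1051 bits


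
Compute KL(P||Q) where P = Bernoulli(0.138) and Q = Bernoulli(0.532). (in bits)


KL = p*log2(p/q) + (1-p)*log2((1-p)/(1-q)) = 0.138*log2(0.138/0.532) + 0.862*log2(0.862/0.468) = 0.4909

0.4909 bits


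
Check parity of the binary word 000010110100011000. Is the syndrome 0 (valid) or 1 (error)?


Syndrome = XOR of all bits = 0 XOR 0 XOR 0 XOR 0 XOR 1 XOR 0 XOR 1 XOR 1 XOR 0 XOR 1 XOR 0 XOR 0 XOR 0 XOR 1 XOR 1 XOR 0 XOR 0 XOR 0 = 0

0


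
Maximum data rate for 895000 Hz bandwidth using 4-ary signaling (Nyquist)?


Rate = 2 * B * log2(M) = 2 * 895000 * 2.0 = 3580000.0

3580000.0 bps


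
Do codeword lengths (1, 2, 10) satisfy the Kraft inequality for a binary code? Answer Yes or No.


Kraft sum = sum(2^(-l_i)) = 0.751, need <= 1. Result: satisfied (a binary prefix-free code with these lengths exists)

Yes


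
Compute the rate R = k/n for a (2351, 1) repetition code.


Rate = k/n = 1/2351

1/2351


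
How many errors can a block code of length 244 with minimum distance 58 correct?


Correction capability = floor((d-1)/2) = floor((58-1)/2) = 28

28 errors


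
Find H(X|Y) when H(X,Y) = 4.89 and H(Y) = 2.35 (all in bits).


H(X|Y) = H(X,Y) - H(Y) = 4.89 - 2.35 = 2.54

2.54 bits


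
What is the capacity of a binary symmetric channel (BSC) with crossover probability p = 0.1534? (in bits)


H(p) = -p*log2(p) - (1-p)*log2(1-p) = -0.1534*log2(0.1534) - 0.8466*log2(0.8466) = 0.414890 + 0.203394 = 0.6183. C = 1 - H(p) = 1 - 0.6183 = 0.3817

0.3817 bits


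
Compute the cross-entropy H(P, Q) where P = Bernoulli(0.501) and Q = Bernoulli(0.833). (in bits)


H(P,Q) = -p*log2(q) - (1-p)*log2(1-q). -0.501*log2(0.833) = 0.132069; -0.499*log2(0.167) = 1.288458. H(P,Q) = 0.132069 + 1.288458 = 1.4205

1.4205 bits


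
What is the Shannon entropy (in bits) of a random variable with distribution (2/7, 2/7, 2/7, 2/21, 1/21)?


H = -sum(p_i * log2(p_i)). Terms: -(2/7)*log2(2/7) = 0.516387; -(2/7)*log2(2/7) = 0.516387; -(2/7)*log2(2/7) = 0.516387; -(2/21)*log2(2/21) = 0.323078; -(1/21)*log2(1/21) = 0.209158. H = 0.516387 + 0.516387 + 0.516387 + 0.323078 + 0.209158 = 2.0814

2.0814 bits


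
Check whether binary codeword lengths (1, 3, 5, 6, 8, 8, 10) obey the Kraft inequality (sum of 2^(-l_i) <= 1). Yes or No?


Kraft sum = sum(2^(-l_i)) = 0.6807, need <= 1. Result: satisfied (a binary prefix-free code with these lengths exists)

Yes


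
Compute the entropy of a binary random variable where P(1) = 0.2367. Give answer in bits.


H = -p*log2(p) - (1-p)*log2(1-p). -0.2367*log2(0.2367) = 0.492068; -0.7633*log2(0.7633) = 0.297441. H = 0.492068 + 0.297441 = 0.7895

0.7895 bits


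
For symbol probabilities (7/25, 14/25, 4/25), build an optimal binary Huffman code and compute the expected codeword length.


Huffman construction (repeatedly merge the two least-probable nodes; each merge adds 1 bit to every symbol beneath it): 4/25 + 7/25 = 11/25; 11/25 + 14/25 = 1. Resulting codeword lengths (in the order the probabilities were given): (2, 1, 2). L_avg = sum(p_i * l_i) = 7/25*2 + 14/25*1 + 4/25*2 = 36/25 = 1.44

1.44 bits


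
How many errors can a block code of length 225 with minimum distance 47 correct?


Correction capability = floor((d-1)/2) = floor((47-1)/2) = 23

23 errors


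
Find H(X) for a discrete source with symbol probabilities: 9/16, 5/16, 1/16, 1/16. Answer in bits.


H = -sum(p_i * log2(p_i)). Terms: -(9/16)*log2(9/16) = 0.466917; -(5/16)*log2(5/16) = 0.524397; -(1/16)*log2(1/16) = 0.250000; -(1/16)*log2(1/16) = 0.250000. H = 0.466917 + 0.524397 + 0.250000 + 0.250000 = 1.4913

1.4913 bits


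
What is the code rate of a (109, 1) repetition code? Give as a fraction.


Rate = k/n = 1/109

1/109


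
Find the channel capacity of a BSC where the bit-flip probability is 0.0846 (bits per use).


H(p) = -p*log2(p) - (1-p)*log2(1-p) = -0.0846*log2(0.0846) - 0.9154*log2(0.9154) = 0.301447 + 0.116737 = 0.4182. C = 1 - H(p) = 1 - 0.4182 = 0.5818

0.5818 bits


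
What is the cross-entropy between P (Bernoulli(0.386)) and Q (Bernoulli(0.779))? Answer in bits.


H(P,Q) = -p*log2(q) - (1-p)*log2(1-q). -0.386*log2(0.779) = 0.139078; -0.614*log2(0.221) = 1.337219. H(P,Q) = 0.139078 + 1.337219 = 1.4763

1.4763 bits


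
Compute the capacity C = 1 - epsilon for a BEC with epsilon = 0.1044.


C = 1 - epsilon = 1 - 0.1044 = 0.8956

0.8956 bits


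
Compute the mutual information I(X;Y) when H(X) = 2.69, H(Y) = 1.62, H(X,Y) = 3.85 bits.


I(X;Y) = H(X) + H(Y) - H(X,Y) = 2.69 + 1.62 - 3.85 = 0.46

0.46 bits


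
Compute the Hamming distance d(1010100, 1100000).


Count differing positions: . ^ ^ . ^ . . = 3 differences

3


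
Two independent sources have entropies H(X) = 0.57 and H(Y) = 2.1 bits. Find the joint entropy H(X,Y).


For independent variables, H(X,Y) = H(X) + H(Y) = 0.57 + 2.1 = 2.67

2.67 bits


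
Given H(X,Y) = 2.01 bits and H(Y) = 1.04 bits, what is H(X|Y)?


H(X|Y) = H(X,Y) - H(Y) = 2.01 - 1.04 = 0.97

0.97 bits


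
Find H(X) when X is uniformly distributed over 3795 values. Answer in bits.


H = log2(n) = log2(3795) = 11.8899

11.8899 bits


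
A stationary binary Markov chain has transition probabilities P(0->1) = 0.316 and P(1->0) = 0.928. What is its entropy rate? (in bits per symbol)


Stationary distribution: pi_0 = p10/(p01+p10) = 0.746, pi_1 = 0.254. Entropy rate H' = pi_0*H(p01) + pi_1*H(p10) = 0.746*0.9 + 0.254*0.3733 = 0.7662

0.7662 bits/symbol


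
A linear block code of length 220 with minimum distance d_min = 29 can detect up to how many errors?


Detection capability = d_min - 1 = 29 - 1 = 28

28 errors


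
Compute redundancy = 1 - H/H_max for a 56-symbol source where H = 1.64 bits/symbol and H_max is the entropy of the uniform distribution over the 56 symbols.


H_max = log2(K) = log2(56) = 5.8074 bits/symbol. Redundancy = 1 - H/H_max = 1 - 1.64/5.8074 = 1 - 0.2824 = 0.7176

0.7176


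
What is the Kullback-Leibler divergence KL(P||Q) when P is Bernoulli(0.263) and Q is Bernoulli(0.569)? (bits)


KL = p*log2(p/q) + (1-p)*log2((1-p)/(1-q)) = 0.263*log2(0.263/0.569) + 0.737*log2(0.737/0.431) = 0.2776

0.2776 bits


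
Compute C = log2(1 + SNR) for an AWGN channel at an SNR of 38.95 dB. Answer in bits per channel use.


SNR_linear = 10^(38.95/10) = 7852.3563; C = log2(1 + SNR_linear) = log2(1 + 7852.3563) = 12.9391

12.9391 bits/channel use


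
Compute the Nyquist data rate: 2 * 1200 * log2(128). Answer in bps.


Rate = 2 * B * log2(M) = 2 * 1200 * 7.0 = 16800.0

16800.0 bps


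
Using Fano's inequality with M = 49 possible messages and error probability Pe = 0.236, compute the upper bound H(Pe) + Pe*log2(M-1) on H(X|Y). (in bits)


H(Pe) = -Pe*log2(Pe) - (1-Pe)*log2(1-Pe) = -0.236*log2(0.236) - 0.764*log2(0.764) = 0.491621 + 0.296704 = 0.7883. Pe*log2(M-1) = 0.236*log2(48) = 1.318051. Bound = H(Pe) + Pe*log2(M-1) = 0.491621 + 0.296704 + 1.318051 = 2.1064

2.1064 bits


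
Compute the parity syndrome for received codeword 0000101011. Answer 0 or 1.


Syndrome = XOR of all bits = 0 XOR 0 XOR 0 XOR 0 XOR 1 XOR 0 XOR 1 XOR 0 XOR 1 XOR 1 = 0

0


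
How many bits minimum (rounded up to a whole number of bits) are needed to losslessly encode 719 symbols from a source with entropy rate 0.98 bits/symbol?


Minimum bits >= n * H = 719 * 0.98 = 704.62, rounded up to a whole number of bits = 705

705 bits


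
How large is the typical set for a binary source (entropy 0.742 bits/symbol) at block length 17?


log2|A_typical| = nH = 17 * 0.742 = 12.614, so |A_typical| ~ 2^12.614 = 6.269e+03

6.269e+03


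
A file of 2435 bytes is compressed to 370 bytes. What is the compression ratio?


Ratio = original / compressed = 2435 / 370 = 6.5811

6.5811


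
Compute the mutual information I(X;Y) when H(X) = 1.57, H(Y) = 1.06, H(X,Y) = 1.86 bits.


I(X;Y) = H(X) + H(Y) - H(X,Y) = 1.57 + 1.06 - 1.86 = 0.77

0.77 bits


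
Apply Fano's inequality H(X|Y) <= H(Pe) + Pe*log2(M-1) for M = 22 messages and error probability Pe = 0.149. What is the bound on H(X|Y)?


H(Pe) = -Pe*log2(Pe) - (1-Pe)*log2(1-Pe) = -0.149*log2(0.149) - 0.851*log2(0.851) = 0.409246 + 0.198086 = 0.6073. Pe*log2(M-1) = 0.149*log2(21) = 0.654455. Bound = H(Pe) + Pe*log2(M-1) = 0.409246 + 0.198086 + 0.654455 = 1.2618

1.2618 bits


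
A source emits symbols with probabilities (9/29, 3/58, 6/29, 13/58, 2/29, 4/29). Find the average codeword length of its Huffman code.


Huffman construction (repeatedly merge the two least-probable nodes; each merge adds 1 bit to every symbol beneath it): 3/58 + 2/29 = 7/58; 7/58 + 4/29 = 15/58; 6/29 + 13/58 = 25/58; 15/58 + 9/29 = 33/58; 25/58 + 33/58 = 1. Resulting codeword lengths (in the order the probabilities were given): (2, 4, 2, 2, 4, 3). L_avg = sum(p_i * l_i) = 9/29*2 + 3/58*4 + 6/29*2 + 13/58*2 + 2/29*4 + 4/29*3 = 69/29 = 2.3793

2.3793 bits


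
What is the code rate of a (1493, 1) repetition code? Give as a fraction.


Rate = k/n = 1/1493

1/1493


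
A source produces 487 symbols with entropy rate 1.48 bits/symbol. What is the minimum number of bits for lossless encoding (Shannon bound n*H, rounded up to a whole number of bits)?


Minimum bits >= n * H = 487 * 1.48 = 720.76, rounded up to a whole number of bits = 721

721 bits


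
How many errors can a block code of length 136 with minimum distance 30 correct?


Correction capability = floor((d-1)/2) = floor((30-1)/2) = 14

14 errors


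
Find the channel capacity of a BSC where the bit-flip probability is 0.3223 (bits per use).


H(p) = -p*log2(p) - (1-p)*log2(1-p) = -0.3223*log2(0.3223) - 0.6777*log2(0.6777) = 0.526485 + 0.380380 = 0.9069. C = 1 - H(p) = 1 - 0.9069 = 0.0931

0.0931 bits


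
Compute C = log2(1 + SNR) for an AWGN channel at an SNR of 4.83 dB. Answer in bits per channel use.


SNR_linear = 10^(4.83/10) = 3.0409; C = log2(1 + SNR_linear) = log2(1 + 3.0409) = 2.0147

2.0147 bits/channel use


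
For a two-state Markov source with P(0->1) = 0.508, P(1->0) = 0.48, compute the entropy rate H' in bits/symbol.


Stationary distribution: pi_0 = p10/(p01+p10) = 0.4858, pi_1 = 0.5142. Entropy rate H' = pi_0*H(p01) + pi_1*H(p10) = 0.4858*0.9998 + 0.5142*0.9988 = 0.9993

0.9993 bits/symbol


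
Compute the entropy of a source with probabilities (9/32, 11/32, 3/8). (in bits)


H = -sum(p_i * log2(p_i)). Terms: -(9/32)*log2(9/32) = 0.514709; -(11/32)*log2(11/32) = 0.529570; -(3/8)*log2(3/8) = 0.530639. H = 0.514709 + 0.529570 + 0.530639 = 1.5749

1.5749 bits


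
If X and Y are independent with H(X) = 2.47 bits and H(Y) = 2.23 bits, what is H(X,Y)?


For independent variables, H(X,Y) = H(X) + H(Y) = 2.47 + 2.23 = 4.7

4.7 bits


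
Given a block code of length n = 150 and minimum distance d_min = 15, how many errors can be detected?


Detection capability = d_min - 1 = 15 - 1 = 14

14 errors


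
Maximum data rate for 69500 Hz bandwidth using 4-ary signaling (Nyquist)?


Rate = 2 * B * log2(M) = 2 * 69500 * 2.0 = 278000.0

278000.0 bps


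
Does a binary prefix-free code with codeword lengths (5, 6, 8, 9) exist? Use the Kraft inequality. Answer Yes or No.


Kraft sum = sum(2^(-l_i)) = 0.0527, need <= 1. Result: satisfied (a binary prefix-free code with these lengths exists)

Yes


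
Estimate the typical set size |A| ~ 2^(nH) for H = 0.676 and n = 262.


log2|A_typical| = nH = 262 * 0.676 = 177.112, so |A_typical| ~ 2^177.112 = 2.070e+53

2.070e+53


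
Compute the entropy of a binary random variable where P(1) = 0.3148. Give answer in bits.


H = -p*log2(p) - (1-p)*log2(1-p). -0.3148*log2(0.3148) = 0.524927; -0.6852*log2(0.6852) = 0.373710. H = 0.524927 + 0.373710 = 0.8986

0.8986 bits


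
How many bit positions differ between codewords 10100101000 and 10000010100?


Count differing positions: . . ^ . . ^ ^ ^ ^ . . = 5 differences

5


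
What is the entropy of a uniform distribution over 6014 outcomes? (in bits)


H = log2(n) = log2(6014) = 12.5541

12.5541 bits


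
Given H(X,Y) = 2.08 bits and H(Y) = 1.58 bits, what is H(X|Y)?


H(X|Y) = H(X,Y) - H(Y) = 2.08 - 1.58 = 0.5

0.5 bits


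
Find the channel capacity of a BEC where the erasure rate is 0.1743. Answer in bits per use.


C = 1 - epsilon = 1 - 0.1743 = 0.8257

0.8257 bits


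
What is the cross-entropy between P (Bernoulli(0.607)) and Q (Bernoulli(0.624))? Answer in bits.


H(P,Q) = -p*log2(q) - (1-p)*log2(1-q). -0.607*log2(0.624) = 0.412992; -0.393*log2(0.376) = 0.554600. H(P,Q) = 0.412992 + 0.554600 = 0.9676

0.9676 bits


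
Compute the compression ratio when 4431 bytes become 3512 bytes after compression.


Ratio = original / compressed = 4431 / 3512 = 1.2617

1.2617


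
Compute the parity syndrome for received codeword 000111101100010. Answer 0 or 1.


Syndrome = XOR of all bits = 0 XOR 0 XOR 0 XOR 1 XOR 1 XOR 1 XOR 1 XOR 0 XOR 1 XOR 1 XOR 0 XOR 0 XOR 0 XOR 1 XOR 0 = 1

1


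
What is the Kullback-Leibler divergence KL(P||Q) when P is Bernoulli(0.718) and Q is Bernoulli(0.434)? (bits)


KL = p*log2(p/q) + (1-p)*log2((1-p)/(1-q)) = 0.718*log2(0.718/0.434) + 0.282*log2(0.282/0.566) = 0.238

0.238 bits


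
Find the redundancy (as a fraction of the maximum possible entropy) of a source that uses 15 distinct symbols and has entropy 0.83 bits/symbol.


H_max = log2(K) = log2(15) = 3.9069 bits/symbol. Redundancy = 1 - H/H_max = 1 - 0.83/3.9069 = 1 - 0.2124 = 0.7876

0.7876


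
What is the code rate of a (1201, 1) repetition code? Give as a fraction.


Rate = k/n = 1/1201

1/1201


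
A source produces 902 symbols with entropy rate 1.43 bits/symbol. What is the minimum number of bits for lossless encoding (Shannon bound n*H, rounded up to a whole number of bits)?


Minimum bits >= n * H = 902 * 1.43 = 1289.86, rounded up to a whole number of bits = 1290

1290 bits


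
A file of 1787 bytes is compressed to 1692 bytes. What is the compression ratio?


Ratio = original / compressed = 1787 / 1692 = 1.0561

1.0561


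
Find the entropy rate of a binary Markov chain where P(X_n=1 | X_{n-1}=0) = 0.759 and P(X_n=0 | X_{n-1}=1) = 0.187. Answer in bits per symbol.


Stationary distribution: pi_0 = p10/(p01+p10) = 0.1977, pi_1 = 0.8023. Entropy rate H' = pi_0*H(p01) + pi_1*H(p10) = 0.1977*0.7967 + 0.8023*0.6952 = 0.7152

0.7152 bits/symbol


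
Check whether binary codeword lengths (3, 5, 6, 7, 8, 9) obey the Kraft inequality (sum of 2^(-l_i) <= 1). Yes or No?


Kraft sum = sum(2^(-l_i)) = 0.1855, need <= 1. Result: satisfied (a binary prefix-free code with these lengths exists)

Yes


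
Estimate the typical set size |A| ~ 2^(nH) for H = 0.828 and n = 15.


log2|A_typical| = nH = 15 * 0.828 = 12.42, so |A_typical| ~ 2^12.42 = 5.480e+03

5.480e+03


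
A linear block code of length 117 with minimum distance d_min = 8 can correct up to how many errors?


Correction capability = floor((d-1)/2) = floor((8-1)/2) = 3

3 errors


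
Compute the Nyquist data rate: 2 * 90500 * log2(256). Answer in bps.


Rate = 2 * B * log2(M) = 2 * 90500 * 8.0 = 1448000.0

1448000.0 bps


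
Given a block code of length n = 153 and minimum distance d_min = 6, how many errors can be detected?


Detection capability = d_min - 1 = 6 - 1 = 5

5 errors


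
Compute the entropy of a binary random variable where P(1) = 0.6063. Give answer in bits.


H = -p*log2(p) - (1-p)*log2(1-p). -0.6063*log2(0.6063) = 0.437686; -0.3937*log2(0.3937) = 0.529460. H = 0.437686 + 0.529460 = 0.9671

0.9671 bits


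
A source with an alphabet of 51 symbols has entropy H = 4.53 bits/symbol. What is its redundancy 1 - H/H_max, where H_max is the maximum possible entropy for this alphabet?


H_max = log2(K) = log2(51) = 5.6724 bits/symbol. Redundancy = 1 - H/H_max = 1 - 4.53/5.6724 = 1 - 0.7986 = 0.2014

0.2014


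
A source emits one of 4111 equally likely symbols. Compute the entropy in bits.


H = log2(n) = log2(4111) = 12.0053

12.0053 bits


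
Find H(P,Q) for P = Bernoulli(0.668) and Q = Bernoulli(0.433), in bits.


H(P,Q) = -p*log2(q) - (1-p)*log2(1-q). -0.668*log2(0.433) = 0.806651; -0.332*log2(0.567) = 0.271768. H(P,Q) = 0.806651 + 0.271768 = 1.0784

1.0784 bits


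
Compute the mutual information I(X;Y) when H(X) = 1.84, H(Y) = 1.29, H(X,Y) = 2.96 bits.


I(X;Y) = H(X) + H(Y) - H(X,Y) = 1.84 + 1.29 - 2.96 = 0.17

0.17 bits


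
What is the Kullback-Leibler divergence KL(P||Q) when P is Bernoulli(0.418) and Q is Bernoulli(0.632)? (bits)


KL = p*log2(p/q) + (1-p)*log2((1-p)/(1-q)) = 0.418*log2(0.418/0.632) + 0.582*log2(0.582/0.368) = 0.1356

0.1356 bits


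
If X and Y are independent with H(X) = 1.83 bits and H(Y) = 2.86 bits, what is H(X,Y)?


For independent variables, H(X,Y) = H(X) + H(Y) = 1.83 + 2.86 = 4.69

4.69 bits
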